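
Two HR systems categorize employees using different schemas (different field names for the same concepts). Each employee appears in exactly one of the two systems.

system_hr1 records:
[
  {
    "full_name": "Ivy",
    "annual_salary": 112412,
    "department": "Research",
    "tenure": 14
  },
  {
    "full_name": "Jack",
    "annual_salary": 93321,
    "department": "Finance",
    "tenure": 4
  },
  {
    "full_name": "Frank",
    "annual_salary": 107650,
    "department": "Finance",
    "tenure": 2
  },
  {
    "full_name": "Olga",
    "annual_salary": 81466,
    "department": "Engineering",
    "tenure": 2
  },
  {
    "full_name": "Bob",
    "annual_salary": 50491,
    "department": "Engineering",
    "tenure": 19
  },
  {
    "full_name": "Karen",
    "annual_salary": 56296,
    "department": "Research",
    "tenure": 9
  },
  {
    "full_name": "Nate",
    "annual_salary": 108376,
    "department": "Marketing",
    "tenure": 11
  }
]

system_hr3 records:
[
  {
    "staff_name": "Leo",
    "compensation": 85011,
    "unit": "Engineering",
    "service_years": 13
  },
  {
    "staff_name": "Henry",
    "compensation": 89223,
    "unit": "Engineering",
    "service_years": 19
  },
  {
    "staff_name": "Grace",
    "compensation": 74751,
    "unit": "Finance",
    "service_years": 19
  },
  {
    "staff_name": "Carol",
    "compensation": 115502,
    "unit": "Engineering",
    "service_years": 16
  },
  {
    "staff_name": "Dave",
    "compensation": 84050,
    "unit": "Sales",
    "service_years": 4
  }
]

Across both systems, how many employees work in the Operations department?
0

Schema mapping: "department" (system_hr1) = "unit" (system_hr3) = department

Operations employees in system_hr1: 0
Operations employees in system_hr3: 0

Total in Operations: 0 + 0 = 0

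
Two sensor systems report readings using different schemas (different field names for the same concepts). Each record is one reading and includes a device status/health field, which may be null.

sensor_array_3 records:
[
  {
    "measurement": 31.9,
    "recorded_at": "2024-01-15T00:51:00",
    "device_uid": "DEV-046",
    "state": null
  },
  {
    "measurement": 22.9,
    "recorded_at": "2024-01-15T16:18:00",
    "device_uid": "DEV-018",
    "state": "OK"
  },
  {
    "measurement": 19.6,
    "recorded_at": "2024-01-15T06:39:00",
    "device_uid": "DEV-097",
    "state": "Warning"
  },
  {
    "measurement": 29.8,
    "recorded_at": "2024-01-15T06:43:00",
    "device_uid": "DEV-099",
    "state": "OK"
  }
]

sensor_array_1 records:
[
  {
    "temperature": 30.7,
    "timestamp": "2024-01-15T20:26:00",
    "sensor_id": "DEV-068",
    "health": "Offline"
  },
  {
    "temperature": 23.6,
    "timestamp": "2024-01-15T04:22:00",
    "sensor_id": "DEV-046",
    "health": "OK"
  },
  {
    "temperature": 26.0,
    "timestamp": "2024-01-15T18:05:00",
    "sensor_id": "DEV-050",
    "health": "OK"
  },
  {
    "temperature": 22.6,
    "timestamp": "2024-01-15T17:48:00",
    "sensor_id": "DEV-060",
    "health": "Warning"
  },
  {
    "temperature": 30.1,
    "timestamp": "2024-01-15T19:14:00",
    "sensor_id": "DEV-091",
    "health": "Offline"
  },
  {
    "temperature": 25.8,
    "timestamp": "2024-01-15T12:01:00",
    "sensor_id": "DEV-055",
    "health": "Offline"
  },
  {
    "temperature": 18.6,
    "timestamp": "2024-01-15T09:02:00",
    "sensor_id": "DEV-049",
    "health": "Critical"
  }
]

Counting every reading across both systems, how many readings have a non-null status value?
10

Schema mapping: "state" (sensor_array_3) = "health" (sensor_array_1) = status

Non-null in sensor_array_3: 3
Non-null in sensor_array_1: 7

Total non-null: 3 + 7 = 10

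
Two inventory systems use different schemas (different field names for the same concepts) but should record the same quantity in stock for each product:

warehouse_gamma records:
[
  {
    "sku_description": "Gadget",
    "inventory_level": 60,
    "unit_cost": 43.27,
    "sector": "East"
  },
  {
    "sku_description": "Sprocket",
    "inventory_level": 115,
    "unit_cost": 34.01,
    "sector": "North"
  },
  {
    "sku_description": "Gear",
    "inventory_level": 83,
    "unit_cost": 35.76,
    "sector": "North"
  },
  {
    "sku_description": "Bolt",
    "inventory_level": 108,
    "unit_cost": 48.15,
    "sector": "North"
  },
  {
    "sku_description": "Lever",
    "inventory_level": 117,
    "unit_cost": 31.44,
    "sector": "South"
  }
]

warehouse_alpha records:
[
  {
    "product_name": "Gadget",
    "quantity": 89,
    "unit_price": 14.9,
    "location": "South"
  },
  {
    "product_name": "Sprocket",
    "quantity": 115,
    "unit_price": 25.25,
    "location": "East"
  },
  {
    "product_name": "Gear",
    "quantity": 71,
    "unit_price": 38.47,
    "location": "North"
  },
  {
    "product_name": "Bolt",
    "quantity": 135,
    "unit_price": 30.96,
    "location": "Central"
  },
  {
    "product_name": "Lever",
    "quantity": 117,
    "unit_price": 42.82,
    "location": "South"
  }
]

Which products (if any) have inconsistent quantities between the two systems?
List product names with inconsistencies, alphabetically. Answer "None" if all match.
Bolt, Gadget, Gear

Schema mappings:
- "sku_description" (warehouse_gamma) = "product_name" (warehouse_alpha) = product name
- "inventory_level" (warehouse_gamma) = "quantity" (warehouse_alpha) = quantity

Comparison:
  Gadget: 60 vs 89 - MISMATCH
  Sprocket: 115 vs 115 - MATCH
  Gear: 83 vs 71 - MISMATCH
  Bolt: 108 vs 135 - MISMATCH
  Lever: 117 vs 117 - MATCH

Products with inconsistencies: Bolt, Gadget, Gear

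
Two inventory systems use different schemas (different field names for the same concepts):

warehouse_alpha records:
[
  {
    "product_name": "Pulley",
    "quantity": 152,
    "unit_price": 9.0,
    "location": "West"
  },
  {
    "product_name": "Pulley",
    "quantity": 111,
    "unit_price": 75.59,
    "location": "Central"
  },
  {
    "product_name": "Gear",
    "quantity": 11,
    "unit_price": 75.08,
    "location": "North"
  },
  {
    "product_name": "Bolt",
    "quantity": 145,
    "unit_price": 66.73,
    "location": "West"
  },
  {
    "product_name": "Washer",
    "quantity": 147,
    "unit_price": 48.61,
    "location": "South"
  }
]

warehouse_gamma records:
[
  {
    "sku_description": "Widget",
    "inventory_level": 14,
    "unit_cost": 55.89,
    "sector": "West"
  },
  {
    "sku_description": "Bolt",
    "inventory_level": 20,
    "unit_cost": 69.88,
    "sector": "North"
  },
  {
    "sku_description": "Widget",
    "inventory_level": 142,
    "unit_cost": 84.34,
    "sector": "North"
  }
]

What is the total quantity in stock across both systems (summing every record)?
742

To reconcile these schemas, identify the field holding the quantity in stock in each system:
1. In warehouse_alpha it is "quantity"
2. In warehouse_gamma it is "inventory_level"

From warehouse_alpha: 152 + 111 + 11 + 145 + 147 = 566
From warehouse_gamma: 14 + 20 + 142 = 176

Total: 566 + 176 = 742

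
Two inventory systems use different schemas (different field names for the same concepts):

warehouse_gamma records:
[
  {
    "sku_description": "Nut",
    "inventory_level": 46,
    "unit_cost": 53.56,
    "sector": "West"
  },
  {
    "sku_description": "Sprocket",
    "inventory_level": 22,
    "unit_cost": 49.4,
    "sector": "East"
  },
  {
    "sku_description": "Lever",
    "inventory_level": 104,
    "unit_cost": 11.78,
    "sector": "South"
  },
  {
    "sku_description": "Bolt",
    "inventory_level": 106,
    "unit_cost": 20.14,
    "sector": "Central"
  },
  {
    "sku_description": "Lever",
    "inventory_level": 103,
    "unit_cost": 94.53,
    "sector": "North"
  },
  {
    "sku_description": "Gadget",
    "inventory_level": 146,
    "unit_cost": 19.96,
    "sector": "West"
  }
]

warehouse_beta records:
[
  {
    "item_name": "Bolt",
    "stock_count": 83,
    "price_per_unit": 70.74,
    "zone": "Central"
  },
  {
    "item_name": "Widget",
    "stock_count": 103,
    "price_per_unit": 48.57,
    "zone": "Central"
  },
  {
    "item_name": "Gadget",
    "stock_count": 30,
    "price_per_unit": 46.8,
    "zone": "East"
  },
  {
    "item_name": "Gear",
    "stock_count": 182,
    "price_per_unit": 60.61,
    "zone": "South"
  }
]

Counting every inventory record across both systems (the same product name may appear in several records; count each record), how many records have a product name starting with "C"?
0

Schema mapping: "sku_description" (warehouse_gamma) = "item_name" (warehouse_beta) = product name

Records with product name starting with "C" in warehouse_gamma: 0
Records with product name starting with "C" in warehouse_beta: 0

Total: 0 + 0 = 0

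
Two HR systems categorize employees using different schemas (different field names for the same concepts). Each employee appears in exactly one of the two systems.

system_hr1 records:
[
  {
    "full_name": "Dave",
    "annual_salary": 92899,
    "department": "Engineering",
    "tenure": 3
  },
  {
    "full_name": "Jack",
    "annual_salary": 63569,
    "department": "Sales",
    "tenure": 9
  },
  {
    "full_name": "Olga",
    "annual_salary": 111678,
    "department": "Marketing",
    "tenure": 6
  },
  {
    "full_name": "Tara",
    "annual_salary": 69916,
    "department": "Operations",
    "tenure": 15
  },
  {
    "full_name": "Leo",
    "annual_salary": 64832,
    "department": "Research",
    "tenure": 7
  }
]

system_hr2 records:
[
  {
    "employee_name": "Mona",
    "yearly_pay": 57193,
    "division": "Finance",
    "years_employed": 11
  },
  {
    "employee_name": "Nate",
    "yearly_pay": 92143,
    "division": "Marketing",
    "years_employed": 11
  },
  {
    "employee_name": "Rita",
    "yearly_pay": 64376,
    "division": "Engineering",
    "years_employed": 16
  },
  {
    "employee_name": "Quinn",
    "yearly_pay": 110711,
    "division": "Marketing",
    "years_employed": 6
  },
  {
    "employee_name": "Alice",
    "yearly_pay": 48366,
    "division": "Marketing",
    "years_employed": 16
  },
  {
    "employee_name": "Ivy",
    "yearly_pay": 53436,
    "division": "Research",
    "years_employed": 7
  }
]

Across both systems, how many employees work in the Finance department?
1

Schema mapping: "department" (system_hr1) = "division" (system_hr2) = department

Finance employees in system_hr1: 0
Finance employees in system_hr2: 1

Total in Finance: 0 + 1 = 1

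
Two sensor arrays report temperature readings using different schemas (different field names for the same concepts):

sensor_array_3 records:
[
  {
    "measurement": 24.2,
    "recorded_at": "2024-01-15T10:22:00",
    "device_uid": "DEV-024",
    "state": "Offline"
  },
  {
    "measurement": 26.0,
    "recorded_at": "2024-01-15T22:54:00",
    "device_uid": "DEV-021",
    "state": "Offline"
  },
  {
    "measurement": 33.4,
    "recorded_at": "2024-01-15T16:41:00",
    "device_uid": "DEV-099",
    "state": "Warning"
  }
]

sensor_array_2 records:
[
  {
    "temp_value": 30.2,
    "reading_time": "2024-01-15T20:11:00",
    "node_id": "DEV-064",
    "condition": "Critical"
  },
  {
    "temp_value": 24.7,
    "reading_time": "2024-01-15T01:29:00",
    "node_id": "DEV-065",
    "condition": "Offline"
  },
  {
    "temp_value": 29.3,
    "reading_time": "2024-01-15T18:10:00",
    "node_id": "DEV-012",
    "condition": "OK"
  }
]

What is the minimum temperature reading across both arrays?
24.2

Schema mapping: "measurement" (sensor_array_3) = "temp_value" (sensor_array_2) = temperature reading

Minimum in sensor_array_3: 24.2
Minimum in sensor_array_2: 24.7

Overall minimum: min(24.2, 24.7) = 24.2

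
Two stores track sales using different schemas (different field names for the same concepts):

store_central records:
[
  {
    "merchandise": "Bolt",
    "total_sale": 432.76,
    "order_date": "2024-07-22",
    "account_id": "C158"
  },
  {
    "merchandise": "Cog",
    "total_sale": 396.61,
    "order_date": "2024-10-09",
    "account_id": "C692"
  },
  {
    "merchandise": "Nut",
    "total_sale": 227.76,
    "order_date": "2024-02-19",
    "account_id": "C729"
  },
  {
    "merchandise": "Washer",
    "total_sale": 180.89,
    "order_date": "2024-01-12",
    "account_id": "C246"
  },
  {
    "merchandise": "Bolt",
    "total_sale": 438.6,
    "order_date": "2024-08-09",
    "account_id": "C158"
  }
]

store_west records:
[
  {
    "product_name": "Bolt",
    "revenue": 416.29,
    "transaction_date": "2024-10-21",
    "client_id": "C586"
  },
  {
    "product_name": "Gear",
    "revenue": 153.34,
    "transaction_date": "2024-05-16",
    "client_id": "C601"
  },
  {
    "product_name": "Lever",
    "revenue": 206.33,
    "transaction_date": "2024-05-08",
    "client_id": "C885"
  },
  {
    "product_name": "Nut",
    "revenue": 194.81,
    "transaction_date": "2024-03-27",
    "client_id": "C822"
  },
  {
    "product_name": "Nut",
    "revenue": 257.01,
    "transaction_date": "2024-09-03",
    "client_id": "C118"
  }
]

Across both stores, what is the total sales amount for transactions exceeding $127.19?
2904.4

Schema mapping: "total_sale" (store_central) = "revenue" (store_west) = sale amount

Sum of sales > $127.19 in store_central: 1676.62
Sum of sales > $127.19 in store_west: 1227.78

Total: 1676.62 + 1227.78 = 2904.4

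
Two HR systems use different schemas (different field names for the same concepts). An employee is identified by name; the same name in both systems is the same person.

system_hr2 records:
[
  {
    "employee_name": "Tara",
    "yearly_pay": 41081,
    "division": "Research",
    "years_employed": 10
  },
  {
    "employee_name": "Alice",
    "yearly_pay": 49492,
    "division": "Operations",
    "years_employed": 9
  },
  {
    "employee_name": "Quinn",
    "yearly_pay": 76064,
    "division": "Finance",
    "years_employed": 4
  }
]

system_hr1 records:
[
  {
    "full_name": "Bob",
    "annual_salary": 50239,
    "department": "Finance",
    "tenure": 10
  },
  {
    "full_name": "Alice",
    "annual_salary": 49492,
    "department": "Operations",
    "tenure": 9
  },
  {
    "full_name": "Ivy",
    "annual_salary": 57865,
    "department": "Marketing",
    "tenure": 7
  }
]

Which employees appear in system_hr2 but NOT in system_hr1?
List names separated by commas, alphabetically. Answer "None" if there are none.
Quinn, Tara

Schema mapping: "employee_name" (system_hr2) = "full_name" (system_hr1) = employee name

Names in system_hr2: ['Alice', 'Quinn', 'Tara']
Names in system_hr1: ['Alice', 'Bob', 'Ivy']

In system_hr2 but not system_hr1: ['Quinn', 'Tara']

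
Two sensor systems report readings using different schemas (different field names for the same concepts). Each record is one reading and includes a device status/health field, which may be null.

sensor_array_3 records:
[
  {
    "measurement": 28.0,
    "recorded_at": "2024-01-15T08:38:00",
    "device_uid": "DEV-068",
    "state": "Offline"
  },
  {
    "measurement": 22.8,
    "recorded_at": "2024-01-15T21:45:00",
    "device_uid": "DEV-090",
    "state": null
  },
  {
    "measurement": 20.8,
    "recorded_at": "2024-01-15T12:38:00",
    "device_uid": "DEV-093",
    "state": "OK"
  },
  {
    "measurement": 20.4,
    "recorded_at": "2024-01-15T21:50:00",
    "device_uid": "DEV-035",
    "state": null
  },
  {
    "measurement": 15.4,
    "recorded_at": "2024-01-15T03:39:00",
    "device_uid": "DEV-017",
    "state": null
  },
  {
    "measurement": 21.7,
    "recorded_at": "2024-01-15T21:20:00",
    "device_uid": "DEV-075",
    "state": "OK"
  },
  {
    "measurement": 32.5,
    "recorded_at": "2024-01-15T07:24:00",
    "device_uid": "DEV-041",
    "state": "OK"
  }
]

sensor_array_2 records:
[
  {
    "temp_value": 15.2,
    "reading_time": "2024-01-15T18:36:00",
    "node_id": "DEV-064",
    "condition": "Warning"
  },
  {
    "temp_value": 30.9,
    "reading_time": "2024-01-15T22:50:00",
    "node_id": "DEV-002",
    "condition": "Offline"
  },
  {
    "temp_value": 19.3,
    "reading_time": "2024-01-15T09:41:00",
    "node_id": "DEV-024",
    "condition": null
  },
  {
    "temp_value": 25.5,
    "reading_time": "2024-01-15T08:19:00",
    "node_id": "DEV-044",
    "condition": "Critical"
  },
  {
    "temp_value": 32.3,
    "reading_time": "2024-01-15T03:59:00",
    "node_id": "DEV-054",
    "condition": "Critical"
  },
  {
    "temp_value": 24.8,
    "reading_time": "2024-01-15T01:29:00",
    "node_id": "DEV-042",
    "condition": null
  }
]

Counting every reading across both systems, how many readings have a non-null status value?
8

Schema mapping: "state" (sensor_array_3) = "condition" (sensor_array_2) = status

Non-null in sensor_array_3: 4
Non-null in sensor_array_2: 4

Total non-null: 4 + 4 = 8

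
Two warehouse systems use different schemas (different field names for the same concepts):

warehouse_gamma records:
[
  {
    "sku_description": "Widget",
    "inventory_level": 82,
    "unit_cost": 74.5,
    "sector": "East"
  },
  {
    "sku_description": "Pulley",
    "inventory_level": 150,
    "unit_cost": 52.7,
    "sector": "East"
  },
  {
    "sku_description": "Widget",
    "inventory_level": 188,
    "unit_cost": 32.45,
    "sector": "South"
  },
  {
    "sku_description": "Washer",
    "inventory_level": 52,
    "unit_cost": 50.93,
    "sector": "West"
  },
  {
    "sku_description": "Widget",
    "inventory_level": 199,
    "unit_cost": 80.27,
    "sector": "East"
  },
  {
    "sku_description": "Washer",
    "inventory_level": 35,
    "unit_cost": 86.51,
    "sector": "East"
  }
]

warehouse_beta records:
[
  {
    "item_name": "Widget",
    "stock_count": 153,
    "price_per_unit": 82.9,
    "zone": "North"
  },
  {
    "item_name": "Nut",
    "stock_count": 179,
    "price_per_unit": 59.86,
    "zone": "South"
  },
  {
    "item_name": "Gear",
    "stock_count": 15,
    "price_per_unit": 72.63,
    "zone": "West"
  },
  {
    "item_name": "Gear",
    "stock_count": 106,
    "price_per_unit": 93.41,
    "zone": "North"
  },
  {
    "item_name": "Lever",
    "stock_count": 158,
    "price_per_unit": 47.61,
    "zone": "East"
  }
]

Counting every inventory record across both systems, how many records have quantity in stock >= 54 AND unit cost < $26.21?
0

Schema mappings:
- "inventory_level" (warehouse_gamma) = "stock_count" (warehouse_beta) = quantity
- "unit_cost" (warehouse_gamma) = "price_per_unit" (warehouse_beta) = unit cost

Records meeting both conditions in warehouse_gamma: 0
Records meeting both conditions in warehouse_beta: 0

Total: 0 + 0 = 0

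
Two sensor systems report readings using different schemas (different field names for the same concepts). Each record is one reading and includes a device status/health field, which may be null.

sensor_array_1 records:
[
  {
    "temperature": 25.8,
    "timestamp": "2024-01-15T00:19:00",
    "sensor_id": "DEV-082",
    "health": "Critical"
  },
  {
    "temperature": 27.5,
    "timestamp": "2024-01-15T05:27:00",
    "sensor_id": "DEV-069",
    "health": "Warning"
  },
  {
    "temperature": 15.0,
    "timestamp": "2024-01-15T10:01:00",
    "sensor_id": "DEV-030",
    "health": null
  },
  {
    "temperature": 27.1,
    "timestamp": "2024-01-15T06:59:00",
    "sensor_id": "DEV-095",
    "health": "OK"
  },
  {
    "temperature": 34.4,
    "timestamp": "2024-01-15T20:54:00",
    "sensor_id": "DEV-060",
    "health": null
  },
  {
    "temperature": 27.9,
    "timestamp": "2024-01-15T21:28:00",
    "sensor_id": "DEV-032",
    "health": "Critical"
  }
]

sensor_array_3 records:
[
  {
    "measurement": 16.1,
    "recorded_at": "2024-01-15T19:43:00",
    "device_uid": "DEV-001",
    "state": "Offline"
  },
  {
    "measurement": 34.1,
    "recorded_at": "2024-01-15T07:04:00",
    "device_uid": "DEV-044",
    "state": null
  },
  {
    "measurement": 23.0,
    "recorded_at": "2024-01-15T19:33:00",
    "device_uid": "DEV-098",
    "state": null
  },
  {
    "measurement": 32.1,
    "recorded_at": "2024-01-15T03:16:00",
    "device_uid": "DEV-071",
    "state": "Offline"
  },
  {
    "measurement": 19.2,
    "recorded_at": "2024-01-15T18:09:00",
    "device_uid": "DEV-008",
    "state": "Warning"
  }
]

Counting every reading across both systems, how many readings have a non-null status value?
7

Schema mapping: "health" (sensor_array_1) = "state" (sensor_array_3) = status

Non-null in sensor_array_1: 4
Non-null in sensor_array_3: 3

Total non-null: 4 + 3 = 7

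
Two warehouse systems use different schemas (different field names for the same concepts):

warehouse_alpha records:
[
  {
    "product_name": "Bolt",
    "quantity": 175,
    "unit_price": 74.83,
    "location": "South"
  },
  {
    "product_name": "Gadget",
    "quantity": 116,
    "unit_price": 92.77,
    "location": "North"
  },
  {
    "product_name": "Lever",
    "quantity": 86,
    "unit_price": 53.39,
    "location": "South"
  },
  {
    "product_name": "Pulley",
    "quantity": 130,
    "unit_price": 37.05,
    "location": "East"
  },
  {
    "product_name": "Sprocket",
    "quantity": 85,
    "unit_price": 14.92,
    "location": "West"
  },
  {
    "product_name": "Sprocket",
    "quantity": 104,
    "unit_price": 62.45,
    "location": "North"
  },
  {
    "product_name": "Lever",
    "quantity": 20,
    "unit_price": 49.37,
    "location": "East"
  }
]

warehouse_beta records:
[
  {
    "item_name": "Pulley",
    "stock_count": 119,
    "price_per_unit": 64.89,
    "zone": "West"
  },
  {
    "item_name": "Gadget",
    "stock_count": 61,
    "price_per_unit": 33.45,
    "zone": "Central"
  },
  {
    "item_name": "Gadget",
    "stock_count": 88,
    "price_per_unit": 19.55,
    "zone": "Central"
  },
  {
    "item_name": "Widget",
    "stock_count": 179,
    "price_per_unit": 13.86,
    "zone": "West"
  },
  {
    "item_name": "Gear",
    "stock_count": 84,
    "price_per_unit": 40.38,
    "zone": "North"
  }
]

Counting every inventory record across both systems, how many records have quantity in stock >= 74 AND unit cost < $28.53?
3

Schema mappings:
- "quantity" (warehouse_alpha) = "stock_count" (warehouse_beta) = quantity
- "unit_price" (warehouse_alpha) = "price_per_unit" (warehouse_beta) = unit cost

Records meeting both conditions in warehouse_alpha: 1
Records meeting both conditions in warehouse_beta: 2

Total: 1 + 2 = 3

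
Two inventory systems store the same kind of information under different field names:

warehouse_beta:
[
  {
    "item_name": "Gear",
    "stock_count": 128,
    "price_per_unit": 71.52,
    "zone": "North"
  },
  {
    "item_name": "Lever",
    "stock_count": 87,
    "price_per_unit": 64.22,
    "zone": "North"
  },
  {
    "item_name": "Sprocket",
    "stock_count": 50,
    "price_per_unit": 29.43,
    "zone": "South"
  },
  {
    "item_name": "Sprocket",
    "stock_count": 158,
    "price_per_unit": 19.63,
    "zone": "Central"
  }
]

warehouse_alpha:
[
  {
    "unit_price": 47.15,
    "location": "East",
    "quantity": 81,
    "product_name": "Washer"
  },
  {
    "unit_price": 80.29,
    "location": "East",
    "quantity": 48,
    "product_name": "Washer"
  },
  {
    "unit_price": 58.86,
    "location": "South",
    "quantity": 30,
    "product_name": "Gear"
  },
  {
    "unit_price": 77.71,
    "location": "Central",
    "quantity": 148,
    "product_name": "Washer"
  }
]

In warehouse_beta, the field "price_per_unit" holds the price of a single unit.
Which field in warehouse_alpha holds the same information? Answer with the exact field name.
unit_price

In warehouse_beta, "price_per_unit" holds the price of a single unit.
The fields in warehouse_alpha are: "unit_price", "location", "quantity", "product_name".
"unit_price" is the match: the name refers to the same concept and its values are decimal currency amounts (e.g. 47.15, 80.29).
The other fields ("location", "quantity", "product_name") hold different kinds of data.

So "price_per_unit" in warehouse_beta corresponds to "unit_price" in warehouse_alpha.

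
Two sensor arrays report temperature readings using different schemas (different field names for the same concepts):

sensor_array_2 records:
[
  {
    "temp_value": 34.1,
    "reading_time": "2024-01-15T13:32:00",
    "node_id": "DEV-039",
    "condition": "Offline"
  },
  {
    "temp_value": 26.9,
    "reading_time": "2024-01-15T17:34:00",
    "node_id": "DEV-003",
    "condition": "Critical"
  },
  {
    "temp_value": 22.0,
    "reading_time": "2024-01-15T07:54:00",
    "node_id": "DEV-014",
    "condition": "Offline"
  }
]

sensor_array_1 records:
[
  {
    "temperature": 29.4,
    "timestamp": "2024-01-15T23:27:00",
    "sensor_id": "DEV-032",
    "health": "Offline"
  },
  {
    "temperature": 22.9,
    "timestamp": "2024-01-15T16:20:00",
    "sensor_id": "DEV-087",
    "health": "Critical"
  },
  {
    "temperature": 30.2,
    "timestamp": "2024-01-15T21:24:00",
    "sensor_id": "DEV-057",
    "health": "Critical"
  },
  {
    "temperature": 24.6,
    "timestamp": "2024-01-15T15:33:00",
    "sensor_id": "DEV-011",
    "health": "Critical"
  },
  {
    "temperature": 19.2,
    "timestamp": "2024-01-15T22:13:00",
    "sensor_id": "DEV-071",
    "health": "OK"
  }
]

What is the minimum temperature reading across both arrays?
19.2

Schema mapping: "temp_value" (sensor_array_2) = "temperature" (sensor_array_1) = temperature reading

Minimum in sensor_array_2: 22.0
Minimum in sensor_array_1: 19.2

Overall minimum: min(22.0, 19.2) = 19.2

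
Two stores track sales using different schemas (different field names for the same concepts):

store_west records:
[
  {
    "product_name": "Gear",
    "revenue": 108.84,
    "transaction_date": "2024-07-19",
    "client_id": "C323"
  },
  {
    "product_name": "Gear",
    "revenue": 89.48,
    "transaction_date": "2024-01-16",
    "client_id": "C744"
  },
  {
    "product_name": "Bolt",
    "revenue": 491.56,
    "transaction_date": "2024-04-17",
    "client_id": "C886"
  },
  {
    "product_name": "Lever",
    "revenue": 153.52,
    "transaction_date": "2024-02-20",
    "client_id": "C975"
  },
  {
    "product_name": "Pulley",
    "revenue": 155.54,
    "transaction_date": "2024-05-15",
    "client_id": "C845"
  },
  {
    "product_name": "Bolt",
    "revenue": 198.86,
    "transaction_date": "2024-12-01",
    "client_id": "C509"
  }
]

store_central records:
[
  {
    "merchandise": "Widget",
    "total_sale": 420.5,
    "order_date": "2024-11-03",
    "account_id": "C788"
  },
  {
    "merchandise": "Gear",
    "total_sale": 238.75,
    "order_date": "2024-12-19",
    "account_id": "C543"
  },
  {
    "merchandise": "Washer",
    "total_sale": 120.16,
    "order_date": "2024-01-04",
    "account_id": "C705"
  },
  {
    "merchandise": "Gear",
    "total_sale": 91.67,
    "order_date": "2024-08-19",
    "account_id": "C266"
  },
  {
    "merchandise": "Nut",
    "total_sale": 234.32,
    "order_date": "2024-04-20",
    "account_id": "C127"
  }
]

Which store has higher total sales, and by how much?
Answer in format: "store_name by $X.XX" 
store_west by $92.40

Schema mapping: "revenue" (store_west) = "total_sale" (store_central) = sale amount

Total for store_west: 1197.80
Total for store_central: 1105.40

Difference: |1197.80 - 1105.40| = 92.40
store_west has higher sales by $92.40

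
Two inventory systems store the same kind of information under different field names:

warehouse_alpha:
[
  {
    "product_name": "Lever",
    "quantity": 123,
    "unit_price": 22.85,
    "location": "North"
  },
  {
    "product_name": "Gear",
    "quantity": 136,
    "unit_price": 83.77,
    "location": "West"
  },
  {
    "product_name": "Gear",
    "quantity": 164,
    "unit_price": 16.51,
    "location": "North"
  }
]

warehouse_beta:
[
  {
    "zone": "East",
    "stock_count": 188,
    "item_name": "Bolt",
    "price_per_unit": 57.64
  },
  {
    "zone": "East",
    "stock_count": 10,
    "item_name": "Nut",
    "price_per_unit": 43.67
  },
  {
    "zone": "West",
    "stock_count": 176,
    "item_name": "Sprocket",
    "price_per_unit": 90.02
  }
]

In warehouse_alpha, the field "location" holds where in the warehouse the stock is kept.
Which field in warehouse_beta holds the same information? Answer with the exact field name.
zone

In warehouse_alpha, "location" holds where in the warehouse the stock is kept.
The fields in warehouse_beta are: "zone", "stock_count", "item_name", "price_per_unit".
"zone" is the match: the name refers to the same concept and its values are area labels (e.g. 'East', 'West').
The other fields ("stock_count", "item_name", "price_per_unit") hold different kinds of data.

So "location" in warehouse_alpha corresponds to "zone" in warehouse_beta.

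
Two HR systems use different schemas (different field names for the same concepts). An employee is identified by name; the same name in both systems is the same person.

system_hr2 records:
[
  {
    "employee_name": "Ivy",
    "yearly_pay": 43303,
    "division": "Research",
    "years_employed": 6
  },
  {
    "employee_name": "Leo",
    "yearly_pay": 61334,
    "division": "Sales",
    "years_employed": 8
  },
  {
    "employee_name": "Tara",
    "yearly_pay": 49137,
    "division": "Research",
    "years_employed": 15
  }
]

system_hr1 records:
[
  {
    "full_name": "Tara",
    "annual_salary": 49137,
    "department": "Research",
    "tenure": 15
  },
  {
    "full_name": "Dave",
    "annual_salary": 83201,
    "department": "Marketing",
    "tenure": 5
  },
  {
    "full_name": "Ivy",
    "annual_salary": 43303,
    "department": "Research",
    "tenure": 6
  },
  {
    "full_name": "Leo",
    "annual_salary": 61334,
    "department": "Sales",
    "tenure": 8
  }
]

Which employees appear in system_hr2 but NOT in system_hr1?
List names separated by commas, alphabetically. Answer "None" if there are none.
None

Schema mapping: "employee_name" (system_hr2) = "full_name" (system_hr1) = employee name

Names in system_hr2: ['Ivy', 'Leo', 'Tara']
Names in system_hr1: ['Dave', 'Ivy', 'Leo', 'Tara']

In system_hr2 but not system_hr1: None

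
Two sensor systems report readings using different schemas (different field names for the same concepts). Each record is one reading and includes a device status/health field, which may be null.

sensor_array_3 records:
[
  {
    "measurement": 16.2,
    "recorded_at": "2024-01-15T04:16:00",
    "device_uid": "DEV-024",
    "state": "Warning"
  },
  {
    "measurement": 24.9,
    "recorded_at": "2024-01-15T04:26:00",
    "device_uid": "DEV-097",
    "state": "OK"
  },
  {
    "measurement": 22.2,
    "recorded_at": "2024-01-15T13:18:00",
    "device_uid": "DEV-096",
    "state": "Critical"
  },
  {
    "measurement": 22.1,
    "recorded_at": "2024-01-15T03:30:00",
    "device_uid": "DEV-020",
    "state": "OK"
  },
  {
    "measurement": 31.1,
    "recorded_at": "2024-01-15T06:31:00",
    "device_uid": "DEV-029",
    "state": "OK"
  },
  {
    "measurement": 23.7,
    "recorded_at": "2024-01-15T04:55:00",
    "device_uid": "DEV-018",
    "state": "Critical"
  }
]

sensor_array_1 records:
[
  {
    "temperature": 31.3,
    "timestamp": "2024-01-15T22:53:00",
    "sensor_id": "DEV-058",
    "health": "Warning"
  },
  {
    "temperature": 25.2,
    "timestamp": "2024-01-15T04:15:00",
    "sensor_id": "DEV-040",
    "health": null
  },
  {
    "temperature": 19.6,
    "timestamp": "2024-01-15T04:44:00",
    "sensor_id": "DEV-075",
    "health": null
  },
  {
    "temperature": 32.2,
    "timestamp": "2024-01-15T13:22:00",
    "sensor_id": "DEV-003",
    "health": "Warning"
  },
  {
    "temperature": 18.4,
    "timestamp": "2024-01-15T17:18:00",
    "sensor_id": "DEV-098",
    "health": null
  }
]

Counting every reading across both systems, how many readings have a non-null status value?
8

Schema mapping: "state" (sensor_array_3) = "health" (sensor_array_1) = status

Non-null in sensor_array_3: 6
Non-null in sensor_array_1: 2

Total non-null: 6 + 2 = 8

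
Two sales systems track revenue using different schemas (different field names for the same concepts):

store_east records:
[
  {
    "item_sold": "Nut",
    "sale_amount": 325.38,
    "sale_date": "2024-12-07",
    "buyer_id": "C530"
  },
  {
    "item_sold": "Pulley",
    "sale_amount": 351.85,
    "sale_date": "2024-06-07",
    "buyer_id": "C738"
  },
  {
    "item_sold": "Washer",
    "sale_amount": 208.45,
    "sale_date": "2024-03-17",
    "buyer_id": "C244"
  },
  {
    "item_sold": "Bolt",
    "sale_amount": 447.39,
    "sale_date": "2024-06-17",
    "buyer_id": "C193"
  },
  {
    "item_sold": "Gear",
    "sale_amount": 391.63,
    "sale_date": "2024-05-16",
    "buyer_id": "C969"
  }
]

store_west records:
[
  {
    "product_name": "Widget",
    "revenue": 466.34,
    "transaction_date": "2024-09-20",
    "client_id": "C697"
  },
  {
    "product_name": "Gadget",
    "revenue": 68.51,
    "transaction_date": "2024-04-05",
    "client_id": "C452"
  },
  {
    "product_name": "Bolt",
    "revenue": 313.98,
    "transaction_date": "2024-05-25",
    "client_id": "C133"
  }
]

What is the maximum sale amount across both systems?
466.34

Reconcile: "sale_amount" (store_east) = "revenue" (store_west) = sale amount

Maximum in store_east: 447.39
Maximum in store_west: 466.34

Overall maximum: max(447.39, 466.34) = 466.34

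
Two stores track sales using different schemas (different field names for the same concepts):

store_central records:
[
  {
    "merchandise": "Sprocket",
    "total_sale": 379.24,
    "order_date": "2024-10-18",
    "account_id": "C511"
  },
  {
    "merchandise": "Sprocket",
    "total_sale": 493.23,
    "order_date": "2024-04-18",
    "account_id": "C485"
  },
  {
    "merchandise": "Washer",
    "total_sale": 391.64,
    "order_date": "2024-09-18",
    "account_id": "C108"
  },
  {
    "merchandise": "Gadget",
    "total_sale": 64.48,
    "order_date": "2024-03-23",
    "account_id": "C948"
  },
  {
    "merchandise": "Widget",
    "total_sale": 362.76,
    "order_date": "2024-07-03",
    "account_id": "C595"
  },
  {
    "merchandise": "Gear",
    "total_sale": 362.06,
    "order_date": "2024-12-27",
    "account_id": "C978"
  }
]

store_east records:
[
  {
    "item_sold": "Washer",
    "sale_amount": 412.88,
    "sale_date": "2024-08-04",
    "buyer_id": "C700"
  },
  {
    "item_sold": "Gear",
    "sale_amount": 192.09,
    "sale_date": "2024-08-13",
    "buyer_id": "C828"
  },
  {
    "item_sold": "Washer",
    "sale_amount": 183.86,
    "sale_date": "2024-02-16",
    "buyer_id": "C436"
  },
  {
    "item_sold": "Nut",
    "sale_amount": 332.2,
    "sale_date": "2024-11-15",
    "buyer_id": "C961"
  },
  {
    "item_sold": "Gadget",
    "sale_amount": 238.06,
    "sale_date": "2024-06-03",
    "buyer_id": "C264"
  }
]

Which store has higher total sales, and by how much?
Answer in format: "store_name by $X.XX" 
store_central by $694.32

Schema mapping: "total_sale" (store_central) = "sale_amount" (store_east) = sale amount

Total for store_central: 2053.41
Total for store_east: 1359.09

Difference: |2053.41 - 1359.09| = 694.32
store_central has higher sales by $694.32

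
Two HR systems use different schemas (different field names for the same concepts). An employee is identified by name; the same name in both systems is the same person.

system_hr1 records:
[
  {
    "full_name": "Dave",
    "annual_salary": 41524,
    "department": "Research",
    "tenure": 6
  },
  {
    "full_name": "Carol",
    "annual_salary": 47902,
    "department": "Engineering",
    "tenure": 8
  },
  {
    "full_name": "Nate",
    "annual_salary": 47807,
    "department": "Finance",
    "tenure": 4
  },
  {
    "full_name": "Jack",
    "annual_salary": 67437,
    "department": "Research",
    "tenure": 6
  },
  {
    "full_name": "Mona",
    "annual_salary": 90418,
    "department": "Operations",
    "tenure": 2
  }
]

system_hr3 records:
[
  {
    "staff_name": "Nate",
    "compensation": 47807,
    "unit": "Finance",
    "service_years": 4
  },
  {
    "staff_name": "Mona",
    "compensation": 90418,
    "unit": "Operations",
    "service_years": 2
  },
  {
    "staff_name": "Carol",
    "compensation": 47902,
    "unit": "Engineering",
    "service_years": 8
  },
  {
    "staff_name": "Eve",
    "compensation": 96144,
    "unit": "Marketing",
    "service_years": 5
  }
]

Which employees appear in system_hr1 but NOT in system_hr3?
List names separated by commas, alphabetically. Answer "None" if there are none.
Dave, Jack

Schema mapping: "full_name" (system_hr1) = "staff_name" (system_hr3) = employee name

Names in system_hr1: ['Carol', 'Dave', 'Jack', 'Mona', 'Nate']
Names in system_hr3: ['Carol', 'Eve', 'Mona', 'Nate']

In system_hr1 but not system_hr3: ['Dave', 'Jack']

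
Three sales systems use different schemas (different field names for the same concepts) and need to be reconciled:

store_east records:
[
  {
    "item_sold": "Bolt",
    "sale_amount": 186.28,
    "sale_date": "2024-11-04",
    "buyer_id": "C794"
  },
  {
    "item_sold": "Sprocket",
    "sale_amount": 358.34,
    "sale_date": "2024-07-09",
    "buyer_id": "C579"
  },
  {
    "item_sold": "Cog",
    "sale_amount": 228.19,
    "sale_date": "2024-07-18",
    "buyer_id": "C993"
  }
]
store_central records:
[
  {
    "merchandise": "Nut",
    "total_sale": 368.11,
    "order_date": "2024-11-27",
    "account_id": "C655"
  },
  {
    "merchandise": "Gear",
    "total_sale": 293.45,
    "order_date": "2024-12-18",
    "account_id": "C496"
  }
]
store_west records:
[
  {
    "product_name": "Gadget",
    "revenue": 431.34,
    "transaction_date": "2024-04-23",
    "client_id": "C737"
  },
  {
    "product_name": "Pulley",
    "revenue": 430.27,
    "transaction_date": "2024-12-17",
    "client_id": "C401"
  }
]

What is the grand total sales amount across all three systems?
2295.98

Schema reconciliation - all amount fields map to sale amount:

store_east (sale_amount): 772.81
store_central (total_sale): 661.56
store_west (revenue): 861.61

Grand total: 2295.98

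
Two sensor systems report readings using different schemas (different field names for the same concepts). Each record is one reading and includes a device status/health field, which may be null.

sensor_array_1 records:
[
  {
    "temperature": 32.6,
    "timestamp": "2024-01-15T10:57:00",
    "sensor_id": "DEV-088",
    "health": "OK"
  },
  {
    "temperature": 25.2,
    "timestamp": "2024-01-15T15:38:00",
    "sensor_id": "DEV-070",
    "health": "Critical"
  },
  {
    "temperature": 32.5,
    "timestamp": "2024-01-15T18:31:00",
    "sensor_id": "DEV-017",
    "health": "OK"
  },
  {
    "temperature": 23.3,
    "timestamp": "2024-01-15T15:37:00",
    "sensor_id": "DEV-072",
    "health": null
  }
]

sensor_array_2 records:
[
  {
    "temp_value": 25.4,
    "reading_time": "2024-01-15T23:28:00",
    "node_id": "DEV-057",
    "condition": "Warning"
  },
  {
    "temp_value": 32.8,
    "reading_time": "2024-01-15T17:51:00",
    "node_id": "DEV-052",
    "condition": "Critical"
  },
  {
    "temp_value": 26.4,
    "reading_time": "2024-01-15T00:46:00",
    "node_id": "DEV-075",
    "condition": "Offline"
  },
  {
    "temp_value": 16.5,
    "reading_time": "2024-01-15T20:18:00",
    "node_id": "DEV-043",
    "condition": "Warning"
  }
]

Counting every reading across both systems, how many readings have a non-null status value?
7

Schema mapping: "health" (sensor_array_1) = "condition" (sensor_array_2) = status

Non-null in sensor_array_1: 3
Non-null in sensor_array_2: 4

Total non-null: 3 + 4 = 7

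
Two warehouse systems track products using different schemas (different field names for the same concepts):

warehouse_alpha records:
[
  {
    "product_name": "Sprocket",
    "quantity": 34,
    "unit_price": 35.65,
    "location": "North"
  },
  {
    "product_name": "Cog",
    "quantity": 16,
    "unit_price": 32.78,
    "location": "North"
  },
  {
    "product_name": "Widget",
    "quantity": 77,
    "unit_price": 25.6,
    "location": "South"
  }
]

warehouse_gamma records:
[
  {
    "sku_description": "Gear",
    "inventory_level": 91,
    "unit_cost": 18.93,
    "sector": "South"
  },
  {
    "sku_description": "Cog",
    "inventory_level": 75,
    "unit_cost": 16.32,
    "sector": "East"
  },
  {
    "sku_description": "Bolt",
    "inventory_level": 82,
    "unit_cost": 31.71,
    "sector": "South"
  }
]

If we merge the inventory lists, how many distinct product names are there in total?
5

Schema mapping: "product_name" (warehouse_alpha) = "sku_description" (warehouse_gamma) = product name

Products in warehouse_alpha: ['Cog', 'Sprocket', 'Widget']
Products in warehouse_gamma: ['Bolt', 'Cog', 'Gear']

Union (unique products): ['Bolt', 'Cog', 'Gear', 'Sprocket', 'Widget']
Count: 5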